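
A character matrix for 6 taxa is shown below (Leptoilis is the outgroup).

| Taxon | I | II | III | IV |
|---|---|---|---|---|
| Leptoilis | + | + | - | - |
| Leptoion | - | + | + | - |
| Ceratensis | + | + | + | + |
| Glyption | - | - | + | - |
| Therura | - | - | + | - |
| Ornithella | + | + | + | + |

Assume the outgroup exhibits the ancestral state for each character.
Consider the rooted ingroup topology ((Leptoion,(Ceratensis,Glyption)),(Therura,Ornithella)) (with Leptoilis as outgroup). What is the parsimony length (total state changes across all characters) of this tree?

Map each character onto ((Leptoion,(Ceratensis,Glyption)),(Therura,Ornithella)) (rooted by Leptoilis) and count the minimum state changes it requires (Fitch parsimony):
I: 3; II: 2; III: 1; IV: 2.
Total tree length = 8.

8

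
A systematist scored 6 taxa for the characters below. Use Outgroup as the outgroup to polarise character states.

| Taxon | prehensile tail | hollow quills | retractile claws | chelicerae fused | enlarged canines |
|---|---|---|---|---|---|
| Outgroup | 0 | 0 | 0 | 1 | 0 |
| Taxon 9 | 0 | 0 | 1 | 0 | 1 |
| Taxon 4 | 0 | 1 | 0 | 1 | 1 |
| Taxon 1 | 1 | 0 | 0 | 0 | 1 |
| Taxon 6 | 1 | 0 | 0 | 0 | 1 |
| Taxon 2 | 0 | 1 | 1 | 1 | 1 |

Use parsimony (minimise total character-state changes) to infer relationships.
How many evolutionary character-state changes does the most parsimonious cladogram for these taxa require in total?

6

Character polarity is set by the outgroup: the derived state is whichever differs from the outgroup's state, so for chelicerae fused the derived state is '0', and for the remaining characters it is '1'.
Only Taxon 1 and Taxon 6 show the derived state '1' for prehensile tail, supporting them as a clade.
hollow quills: derived state '1' in Taxon 2 and Taxon 4 only — synapomorphy for {Taxon 2, Taxon 4}.
retractile claws (state '1') occurs in Taxon 2 and Taxon 9 but conflicts with the nesting implied by the other characters — most parsimoniously interpreted as homoplasy.
chelicerae fused: derived state '0' in Taxon 1, Taxon 6, and Taxon 9 only — synapomorphy for {Taxon 1, Taxon 6, Taxon 9}.
All ingroup taxa share the derived state '1' for enlarged canines; it defines the ingroup but does not resolve relationships within it.
Most parsimonious ingroup topology: ((Taxon 9,(Taxon 1,Taxon 6)),(Taxon 4,Taxon 2)).
Changes per character on this tree: prehensile tail: 1; hollow quills: 1; retractile claws: 2; chelicerae fused: 1; enlarged canines: 1.
Total = 6.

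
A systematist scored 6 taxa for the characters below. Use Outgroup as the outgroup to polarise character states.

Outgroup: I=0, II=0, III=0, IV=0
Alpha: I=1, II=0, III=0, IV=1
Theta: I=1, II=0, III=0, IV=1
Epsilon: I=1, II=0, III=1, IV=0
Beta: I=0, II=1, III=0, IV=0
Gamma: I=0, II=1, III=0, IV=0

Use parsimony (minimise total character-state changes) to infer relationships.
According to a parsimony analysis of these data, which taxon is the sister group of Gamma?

Beta

The outgroup has state '0' for every character, so '1' is the derived state throughout.
I (derived state '1') is shared by Alpha, Epsilon, and Theta — a synapomorphy uniting that clade.
Only Beta and Gamma show the derived state '1' for II, supporting them as a clade.
III (derived state '1') is unique to Epsilon (autapomorphy; uninformative for grouping).
IV (derived state '1') is shared by Alpha and Theta — a synapomorphy uniting that clade.
Most parsimonious ingroup topology: (((Alpha,Theta),Epsilon),(Beta,Gamma)).
Gamma and Beta form a cherry on this tree, so they are sister taxa.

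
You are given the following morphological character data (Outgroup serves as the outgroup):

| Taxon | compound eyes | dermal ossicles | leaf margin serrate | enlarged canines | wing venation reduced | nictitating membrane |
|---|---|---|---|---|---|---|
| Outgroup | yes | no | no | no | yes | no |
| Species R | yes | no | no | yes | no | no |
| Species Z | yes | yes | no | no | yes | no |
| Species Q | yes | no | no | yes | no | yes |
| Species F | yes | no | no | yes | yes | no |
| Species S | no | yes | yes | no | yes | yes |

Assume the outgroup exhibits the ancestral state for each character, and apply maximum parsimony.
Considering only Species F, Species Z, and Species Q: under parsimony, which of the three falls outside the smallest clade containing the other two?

Character polarity is set by the outgroup: the derived state is whichever differs from the outgroup's state, so for compound eyes, wing venation reduced the derived state is 'no', and for the remaining characters it is 'yes'.
compound eyes (derived state 'no') is unique to Species S (autapomorphy; uninformative for grouping).
dermal ossicles: derived state 'yes' in Species S and Species Z only — synapomorphy for {Species S, Species Z}.
leaf margin serrate (derived state 'yes') is unique to Species S (autapomorphy; uninformative for grouping).
enlarged canines: derived state 'yes' in Species F, Species Q, and Species R only — synapomorphy for {Species F, Species Q, Species R}.
Only Species Q and Species R show the derived state 'no' for wing venation reduced, supporting them as a clade.
nictitating membrane groups Species Q and Species S, which is incompatible with the clades supported by the remaining characters; treating it as convergent (homoplasy) costs fewer steps than any alternative tree.
Most parsimonious ingroup topology: ((Species Z,Species S),(Species F,(Species Q,Species R))).
Species Q and Species F share a more recent common ancestor with each other than either does with Species Z, so Species Z is the least closely related of the three.

Species Z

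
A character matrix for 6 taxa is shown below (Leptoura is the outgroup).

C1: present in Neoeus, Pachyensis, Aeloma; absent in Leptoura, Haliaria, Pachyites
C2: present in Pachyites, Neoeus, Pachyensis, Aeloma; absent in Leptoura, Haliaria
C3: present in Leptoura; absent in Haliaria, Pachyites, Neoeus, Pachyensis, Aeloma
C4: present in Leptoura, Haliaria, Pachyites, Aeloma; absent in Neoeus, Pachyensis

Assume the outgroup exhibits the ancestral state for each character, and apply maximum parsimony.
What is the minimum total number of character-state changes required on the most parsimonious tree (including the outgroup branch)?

4

Character polarity is set by the outgroup: the derived state is whichever differs from the outgroup's state, so for C3, C4 the derived state is 'absent', and for the remaining characters it is 'present'.
Only Aeloma, Neoeus, and Pachyensis show the derived state 'present' for C1, supporting them as a clade.
C2: derived state 'present' in Aeloma, Neoeus, Pachyensis, and Pachyites only — synapomorphy for {Aeloma, Neoeus, Pachyensis, Pachyites}.
C3 (derived state 'absent') is shared by all ingroup taxa — unites the whole ingroup.
Only Neoeus and Pachyensis show the derived state 'absent' for C4, supporting them as a clade.
Most parsimonious ingroup topology: (Haliaria,(Pachyites,((Neoeus,Pachyensis),Aeloma))).
Changes per character on this tree: C1: 1; C2: 1; C3: 1; C4: 1.
Total = 4.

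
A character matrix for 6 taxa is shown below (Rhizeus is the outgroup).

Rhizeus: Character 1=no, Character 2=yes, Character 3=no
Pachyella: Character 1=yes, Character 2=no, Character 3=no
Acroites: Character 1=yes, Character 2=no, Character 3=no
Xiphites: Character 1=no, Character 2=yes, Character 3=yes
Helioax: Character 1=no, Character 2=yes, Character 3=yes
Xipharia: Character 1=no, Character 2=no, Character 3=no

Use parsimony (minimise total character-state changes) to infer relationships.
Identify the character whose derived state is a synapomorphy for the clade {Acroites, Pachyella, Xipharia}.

Character polarity is set by the outgroup: the derived state is whichever differs from the outgroup's state, so for Character 2 the derived state is 'no', and for the remaining characters it is 'yes'.
Character 1: derived state 'yes' in Acroites and Pachyella only — synapomorphy for {Acroites, Pachyella}.
Character 2: derived state 'no' in Acroites, Pachyella, and Xipharia only — synapomorphy for {Acroites, Pachyella, Xipharia}.
Character 3: derived state 'yes' in Helioax and Xiphites only — synapomorphy for {Helioax, Xiphites}.
Most parsimonious ingroup topology: (((Pachyella,Acroites),Xipharia),(Xiphites,Helioax)).
The clade {Acroites, Pachyella, Xipharia} is supported by Character 2: its derived state 'no' occurs in exactly those taxa and in no other taxon (including the outgroup).

Character 2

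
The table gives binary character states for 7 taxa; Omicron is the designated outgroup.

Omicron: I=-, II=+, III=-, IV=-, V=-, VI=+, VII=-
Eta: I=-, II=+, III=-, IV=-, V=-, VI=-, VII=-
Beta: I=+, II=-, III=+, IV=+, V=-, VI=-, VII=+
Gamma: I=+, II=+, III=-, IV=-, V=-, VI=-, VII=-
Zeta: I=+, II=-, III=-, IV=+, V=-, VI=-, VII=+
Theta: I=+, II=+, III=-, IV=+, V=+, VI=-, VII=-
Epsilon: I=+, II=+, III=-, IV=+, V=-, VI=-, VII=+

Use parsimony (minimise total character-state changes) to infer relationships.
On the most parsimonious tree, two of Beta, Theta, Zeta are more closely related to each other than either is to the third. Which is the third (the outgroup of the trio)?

Theta

Character polarity is set by the outgroup: the derived state is whichever differs from the outgroup's state, so for II, VI the derived state is '-', and for the remaining characters it is '+'.
I (derived state '+') is shared by Beta, Epsilon, Gamma, Theta, and Zeta — a synapomorphy uniting that clade.
Only Beta and Zeta show the derived state '-' for II, supporting them as a clade.
III: derived state '+' in Beta only — an autapomorphy, so it tells us nothing about relationships among taxa.
IV (derived state '+') is shared by Beta, Epsilon, Theta, and Zeta — a synapomorphy uniting that clade.
V: derived state '+' in Theta only — an autapomorphy, so it tells us nothing about relationships among taxa.
All ingroup taxa share the derived state '-' for VI; it defines the ingroup but does not resolve relationships within it.
Only Beta, Epsilon, and Zeta show the derived state '+' for VII, supporting them as a clade.
Most parsimonious ingroup topology: (Eta,((((Beta,Zeta),Epsilon),Theta),Gamma)).
Zeta and Beta share a more recent common ancestor with each other than either does with Theta, so Theta is the least closely related of the three.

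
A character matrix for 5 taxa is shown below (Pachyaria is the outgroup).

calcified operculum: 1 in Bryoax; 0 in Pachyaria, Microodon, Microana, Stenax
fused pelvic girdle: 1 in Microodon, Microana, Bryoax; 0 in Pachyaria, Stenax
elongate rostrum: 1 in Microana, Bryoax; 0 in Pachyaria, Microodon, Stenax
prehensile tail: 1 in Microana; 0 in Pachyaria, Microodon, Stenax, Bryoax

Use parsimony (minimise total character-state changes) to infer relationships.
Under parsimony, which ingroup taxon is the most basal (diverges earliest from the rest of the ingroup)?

Stenax

The outgroup has state '0' for every character, so '1' is the derived state throughout.
calcified operculum: derived state '1' in Bryoax only — an autapomorphy, so it tells us nothing about relationships among taxa.
fused pelvic girdle: derived state '1' in Bryoax, Microana, and Microodon only — synapomorphy for {Bryoax, Microana, Microodon}.
elongate rostrum (derived state '1') is shared by Bryoax and Microana — a synapomorphy uniting that clade.
prehensile tail (derived state '1') is unique to Microana (autapomorphy; uninformative for grouping).
Most parsimonious ingroup topology: ((Microodon,(Microana,Bryoax)),Stenax).
Stenax is sister to the clade containing all other ingroup taxa, so it is the earliest-diverging (most basal) ingroup lineage.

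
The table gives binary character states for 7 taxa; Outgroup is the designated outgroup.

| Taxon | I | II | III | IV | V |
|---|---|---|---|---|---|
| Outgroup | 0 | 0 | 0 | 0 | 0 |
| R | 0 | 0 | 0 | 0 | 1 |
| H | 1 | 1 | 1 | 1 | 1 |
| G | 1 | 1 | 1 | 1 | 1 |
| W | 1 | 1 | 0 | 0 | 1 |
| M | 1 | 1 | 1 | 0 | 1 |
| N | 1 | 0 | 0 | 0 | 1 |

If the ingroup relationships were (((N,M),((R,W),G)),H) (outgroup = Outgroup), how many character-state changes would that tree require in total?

11

Map each character onto (((N,M),((R,W),G)),H) (rooted by Outgroup) and count the minimum state changes it requires (Fitch parsimony):
I: 2; II: 3; III: 3; IV: 2; V: 1.
Total tree length = 11.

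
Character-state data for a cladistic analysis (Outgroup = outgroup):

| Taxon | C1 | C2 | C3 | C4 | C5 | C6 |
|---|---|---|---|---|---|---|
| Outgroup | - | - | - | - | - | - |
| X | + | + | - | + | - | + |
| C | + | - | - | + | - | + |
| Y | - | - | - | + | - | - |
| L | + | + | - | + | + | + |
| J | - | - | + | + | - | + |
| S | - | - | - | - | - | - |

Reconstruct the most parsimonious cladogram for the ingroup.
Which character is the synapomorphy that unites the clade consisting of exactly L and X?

The outgroup has state '-' for every character, so '+' is the derived state throughout.
C1: derived state '+' in C, L, and X only — synapomorphy for {C, L, X}.
C2: derived state '+' in L and X only — synapomorphy for {L, X}.
C3 (derived state '+') is unique to J (autapomorphy; uninformative for grouping).
C4 (derived state '+') is shared by C, J, L, X, and Y — a synapomorphy uniting that clade.
C5: derived state '+' in L only — an autapomorphy, so it tells us nothing about relationships among taxa.
C6 (derived state '+') is shared by C, J, L, and X — a synapomorphy uniting that clade.
Most parsimonious ingroup topology: (((((X,L),C),J),Y),S).
The clade {L, X} is supported by C2: its derived state '+' occurs in exactly those taxa and in no other taxon (including the outgroup).

C2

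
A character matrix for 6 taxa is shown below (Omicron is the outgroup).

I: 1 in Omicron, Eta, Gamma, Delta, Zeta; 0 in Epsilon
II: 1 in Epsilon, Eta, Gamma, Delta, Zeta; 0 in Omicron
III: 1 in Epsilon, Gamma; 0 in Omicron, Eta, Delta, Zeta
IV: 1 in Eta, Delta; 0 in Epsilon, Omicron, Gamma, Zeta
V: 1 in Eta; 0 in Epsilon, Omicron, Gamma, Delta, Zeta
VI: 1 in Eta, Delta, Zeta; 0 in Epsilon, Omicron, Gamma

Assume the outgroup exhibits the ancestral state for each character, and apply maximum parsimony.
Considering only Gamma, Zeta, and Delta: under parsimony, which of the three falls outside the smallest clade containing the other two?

Character polarity is set by the outgroup: the derived state is whichever differs from the outgroup's state, so for I the derived state is '0', and for the remaining characters it is '1'.
I: derived state '0' in Epsilon only — an autapomorphy, so it tells us nothing about relationships among taxa.
II (derived state '1') is shared by all ingroup taxa — unites the whole ingroup.
III (derived state '1') is shared by Epsilon and Gamma — a synapomorphy uniting that clade.
IV: derived state '1' in Delta and Eta only — synapomorphy for {Delta, Eta}.
V: derived state '1' in Eta only — an autapomorphy, so it tells us nothing about relationships among taxa.
VI: derived state '1' in Delta, Eta, and Zeta only — synapomorphy for {Delta, Eta, Zeta}.
Most parsimonious ingroup topology: ((Zeta,(Delta,Eta)),(Gamma,Epsilon)).
Delta and Zeta share a more recent common ancestor with each other than either does with Gamma, so Gamma is the least closely related of the three.

Gamma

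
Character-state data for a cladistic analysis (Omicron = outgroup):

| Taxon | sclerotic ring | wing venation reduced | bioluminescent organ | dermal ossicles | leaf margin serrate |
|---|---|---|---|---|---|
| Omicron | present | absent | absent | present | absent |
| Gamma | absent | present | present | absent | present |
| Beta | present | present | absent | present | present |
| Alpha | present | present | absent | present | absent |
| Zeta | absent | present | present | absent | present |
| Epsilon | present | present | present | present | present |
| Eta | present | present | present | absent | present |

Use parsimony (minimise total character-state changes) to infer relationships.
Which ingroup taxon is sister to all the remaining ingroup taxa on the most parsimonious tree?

Alpha

Character polarity is set by the outgroup: the derived state is whichever differs from the outgroup's state, so for sclerotic ring, dermal ossicles the derived state is 'absent', and for the remaining characters it is 'present'.
sclerotic ring (derived state 'absent') is shared by Gamma and Zeta — a synapomorphy uniting that clade.
All ingroup taxa share the derived state 'present' for wing venation reduced; it defines the ingroup but does not resolve relationships within it.
bioluminescent organ (derived state 'present') is shared by Epsilon, Eta, Gamma, and Zeta — a synapomorphy uniting that clade.
dermal ossicles: derived state 'absent' in Eta, Gamma, and Zeta only — synapomorphy for {Eta, Gamma, Zeta}.
Only Beta, Epsilon, Eta, Gamma, and Zeta show the derived state 'present' for leaf margin serrate, supporting them as a clade.
Most parsimonious ingroup topology: (((((Gamma,Zeta),Eta),Epsilon),Beta),Alpha).
Alpha is sister to the clade containing all other ingroup taxa, so it is the earliest-diverging (most basal) ingroup lineage.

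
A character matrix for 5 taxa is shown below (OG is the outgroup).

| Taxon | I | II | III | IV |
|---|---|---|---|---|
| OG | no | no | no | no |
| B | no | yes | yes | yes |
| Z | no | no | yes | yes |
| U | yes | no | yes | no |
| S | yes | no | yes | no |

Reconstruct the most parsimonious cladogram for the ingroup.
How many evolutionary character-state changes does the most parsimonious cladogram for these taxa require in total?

The outgroup has state 'no' for every character, so 'yes' is the derived state throughout.
Only S and U show the derived state 'yes' for I, supporting them as a clade.
II (derived state 'yes') is unique to B (autapomorphy; uninformative for grouping).
III (derived state 'yes') is shared by all ingroup taxa — unites the whole ingroup.
Only B and Z show the derived state 'yes' for IV, supporting them as a clade.
Most parsimonious ingroup topology: ((B,Z),(U,S)).
Changes per character on this tree: I: 1; II: 1; III: 1; IV: 1.
Total = 4.

4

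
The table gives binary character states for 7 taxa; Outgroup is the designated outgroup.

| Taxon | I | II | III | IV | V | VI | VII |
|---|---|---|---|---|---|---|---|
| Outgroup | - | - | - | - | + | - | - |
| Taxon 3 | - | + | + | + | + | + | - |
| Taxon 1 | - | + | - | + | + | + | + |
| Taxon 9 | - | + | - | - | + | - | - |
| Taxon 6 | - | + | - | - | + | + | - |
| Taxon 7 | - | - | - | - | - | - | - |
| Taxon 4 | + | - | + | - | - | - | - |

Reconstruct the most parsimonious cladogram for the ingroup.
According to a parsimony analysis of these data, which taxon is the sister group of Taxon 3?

Character polarity is set by the outgroup: the derived state is whichever differs from the outgroup's state, so for V the derived state is '-', and for the remaining characters it is '+'.
I (derived state '+') is unique to Taxon 4 (autapomorphy; uninformative for grouping).
II (derived state '+') is shared by Taxon 1, Taxon 3, Taxon 6, and Taxon 9 — a synapomorphy uniting that clade.
III (state '+') occurs in Taxon 3 and Taxon 4 but conflicts with the nesting implied by the other characters — most parsimoniously interpreted as homoplasy.
IV: derived state '+' in Taxon 1 and Taxon 3 only — synapomorphy for {Taxon 1, Taxon 3}.
V: derived state '-' in Taxon 4 and Taxon 7 only — synapomorphy for {Taxon 4, Taxon 7}.
VI: derived state '+' in Taxon 1, Taxon 3, and Taxon 6 only — synapomorphy for {Taxon 1, Taxon 3, Taxon 6}.
VII: derived state '+' in Taxon 1 only — an autapomorphy, so it tells us nothing about relationships among taxa.
Most parsimonious ingroup topology: ((((Taxon 3,Taxon 1),Taxon 6),Taxon 9),(Taxon 7,Taxon 4)).
Taxon 3 and Taxon 1 form a cherry on this tree, so they are sister taxa.

Taxon 1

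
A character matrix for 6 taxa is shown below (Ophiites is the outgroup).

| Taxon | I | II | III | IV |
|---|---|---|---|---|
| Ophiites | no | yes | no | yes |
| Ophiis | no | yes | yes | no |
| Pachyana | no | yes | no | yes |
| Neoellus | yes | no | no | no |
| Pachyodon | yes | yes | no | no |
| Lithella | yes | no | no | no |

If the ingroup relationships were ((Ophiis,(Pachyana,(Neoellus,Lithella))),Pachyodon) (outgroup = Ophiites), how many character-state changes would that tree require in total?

Map each character onto ((Ophiis,(Pachyana,(Neoellus,Lithella))),Pachyodon) (rooted by Ophiites) and count the minimum state changes it requires (Fitch parsimony):
I: 2; II: 1; III: 1; IV: 2.
Total tree length = 6.

6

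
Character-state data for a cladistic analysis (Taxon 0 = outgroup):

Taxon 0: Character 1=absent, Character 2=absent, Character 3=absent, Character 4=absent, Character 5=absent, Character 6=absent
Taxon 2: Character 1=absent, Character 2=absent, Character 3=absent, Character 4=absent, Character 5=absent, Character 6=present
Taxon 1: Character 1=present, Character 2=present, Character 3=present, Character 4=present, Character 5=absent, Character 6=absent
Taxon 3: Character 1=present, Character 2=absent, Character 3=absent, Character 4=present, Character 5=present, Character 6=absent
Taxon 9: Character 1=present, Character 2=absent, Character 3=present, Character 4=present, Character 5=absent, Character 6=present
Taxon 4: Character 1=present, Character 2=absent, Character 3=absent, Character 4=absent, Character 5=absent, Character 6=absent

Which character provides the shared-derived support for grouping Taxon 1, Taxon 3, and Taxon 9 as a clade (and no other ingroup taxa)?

Character 4

The outgroup has state 'absent' for every character, so 'present' is the derived state throughout.
Character 1 (derived state 'present') is shared by Taxon 1, Taxon 3, Taxon 4, and Taxon 9 — a synapomorphy uniting that clade.
Character 2: derived state 'present' in Taxon 1 only — an autapomorphy, so it tells us nothing about relationships among taxa.
Character 3 (derived state 'present') is shared by Taxon 1 and Taxon 9 — a synapomorphy uniting that clade.
Character 4 (derived state 'present') is shared by Taxon 1, Taxon 3, and Taxon 9 — a synapomorphy uniting that clade.
Character 5: derived state 'present' in Taxon 3 only — an autapomorphy, so it tells us nothing about relationships among taxa.
Character 6 groups Taxon 2 and Taxon 9, which is incompatible with the clades supported by the remaining characters; treating it as convergent (homoplasy) costs fewer steps than any alternative tree.
Most parsimonious ingroup topology: (Taxon 2,(((Taxon 1,Taxon 9),Taxon 3),Taxon 4)).
The clade {Taxon 1, Taxon 3, Taxon 9} is supported by Character 4: its derived state 'present' occurs in exactly those taxa and in no other taxon (including the outgroup).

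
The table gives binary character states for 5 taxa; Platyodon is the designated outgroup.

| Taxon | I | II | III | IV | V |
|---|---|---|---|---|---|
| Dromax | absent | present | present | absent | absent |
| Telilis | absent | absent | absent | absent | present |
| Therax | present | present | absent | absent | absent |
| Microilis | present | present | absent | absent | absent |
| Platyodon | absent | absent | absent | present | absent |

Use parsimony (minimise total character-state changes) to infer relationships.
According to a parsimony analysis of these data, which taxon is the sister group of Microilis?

Character polarity is set by the outgroup: the derived state is whichever differs from the outgroup's state, so for IV the derived state is 'absent', and for the remaining characters it is 'present'.
Only Microilis and Therax show the derived state 'present' for I, supporting them as a clade.
II (derived state 'present') is shared by Dromax, Microilis, and Therax — a synapomorphy uniting that clade.
III: derived state 'present' in Dromax only — an autapomorphy, so it tells us nothing about relationships among taxa.
IV (derived state 'absent') is shared by all ingroup taxa — unites the whole ingroup.
V: derived state 'present' in Telilis only — an autapomorphy, so it tells us nothing about relationships among taxa.
Most parsimonious ingroup topology: (Telilis,((Therax,Microilis),Dromax)).
Microilis and Therax form a cherry on this tree, so they are sister taxa.

Therax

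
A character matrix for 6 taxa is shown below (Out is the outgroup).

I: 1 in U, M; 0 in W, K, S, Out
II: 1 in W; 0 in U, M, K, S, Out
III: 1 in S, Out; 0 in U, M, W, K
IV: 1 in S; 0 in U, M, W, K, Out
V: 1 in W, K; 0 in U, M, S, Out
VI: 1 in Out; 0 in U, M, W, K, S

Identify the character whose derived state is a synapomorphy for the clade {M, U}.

I

Character polarity is set by the outgroup: the derived state is whichever differs from the outgroup's state, so for III, VI the derived state is '0', and for the remaining characters it is '1'.
I (derived state '1') is shared by M and U — a synapomorphy uniting that clade.
II (derived state '1') is unique to W (autapomorphy; uninformative for grouping).
III: derived state '0' in K, M, U, and W only — synapomorphy for {K, M, U, W}.
IV: derived state '1' in S only — an autapomorphy, so it tells us nothing about relationships among taxa.
V (derived state '1') is shared by K and W — a synapomorphy uniting that clade.
All ingroup taxa share the derived state '0' for VI; it defines the ingroup but does not resolve relationships within it.
Most parsimonious ingroup topology: (((K,W),(M,U)),S).
The clade {M, U} is supported by I: its derived state '1' occurs in exactly those taxa and in no other taxon (including the outgroup).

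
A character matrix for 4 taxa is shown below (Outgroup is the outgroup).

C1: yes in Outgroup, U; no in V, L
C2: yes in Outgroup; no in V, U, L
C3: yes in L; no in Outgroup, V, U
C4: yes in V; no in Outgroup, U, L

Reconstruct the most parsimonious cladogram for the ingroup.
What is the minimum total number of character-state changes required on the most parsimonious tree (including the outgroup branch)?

Character polarity is set by the outgroup: the derived state is whichever differs from the outgroup's state, so for C1, C2 the derived state is 'no', and for the remaining characters it is 'yes'.
C1: derived state 'no' in L and V only — synapomorphy for {L, V}.
C2 (derived state 'no') is shared by all ingroup taxa — unites the whole ingroup.
C3 (derived state 'yes') is unique to L (autapomorphy; uninformative for grouping).
C4 (derived state 'yes') is unique to V (autapomorphy; uninformative for grouping).
Most parsimonious ingroup topology: ((V,L),U).
Changes per character on this tree: C1: 1; C2: 1; C3: 1; C4: 1.
Total = 4.

4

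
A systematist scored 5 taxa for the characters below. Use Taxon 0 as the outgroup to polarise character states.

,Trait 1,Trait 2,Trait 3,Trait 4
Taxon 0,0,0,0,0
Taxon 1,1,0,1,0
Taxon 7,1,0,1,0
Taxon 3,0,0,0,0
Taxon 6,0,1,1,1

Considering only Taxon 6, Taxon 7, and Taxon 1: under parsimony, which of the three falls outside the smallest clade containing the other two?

Taxon 6

The outgroup has state '0' for every character, so '1' is the derived state throughout.
Only Taxon 1 and Taxon 7 show the derived state '1' for Trait 1, supporting them as a clade.
Trait 2: derived state '1' in Taxon 6 only — an autapomorphy, so it tells us nothing about relationships among taxa.
Trait 3 (derived state '1') is shared by Taxon 1, Taxon 6, and Taxon 7 — a synapomorphy uniting that clade.
Trait 4: derived state '1' in Taxon 6 only — an autapomorphy, so it tells us nothing about relationships among taxa.
Most parsimonious ingroup topology: (((Taxon 1,Taxon 7),Taxon 6),Taxon 3).
Taxon 1 and Taxon 7 share a more recent common ancestor with each other than either does with Taxon 6, so Taxon 6 is the least closely related of the three.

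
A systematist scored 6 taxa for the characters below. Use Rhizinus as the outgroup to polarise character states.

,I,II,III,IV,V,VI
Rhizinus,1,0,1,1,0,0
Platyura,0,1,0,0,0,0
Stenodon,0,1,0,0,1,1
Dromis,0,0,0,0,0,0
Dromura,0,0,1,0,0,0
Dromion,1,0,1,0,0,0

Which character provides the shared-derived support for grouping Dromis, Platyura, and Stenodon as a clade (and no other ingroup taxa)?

Character polarity is set by the outgroup: the derived state is whichever differs from the outgroup's state, so for I, III, IV the derived state is '0', and for the remaining characters it is '1'.
I (derived state '0') is shared by Dromis, Dromura, Platyura, and Stenodon — a synapomorphy uniting that clade.
II: derived state '1' in Platyura and Stenodon only — synapomorphy for {Platyura, Stenodon}.
Only Dromis, Platyura, and Stenodon show the derived state '0' for III, supporting them as a clade.
All ingroup taxa share the derived state '0' for IV; it defines the ingroup but does not resolve relationships within it.
V (derived state '1') is unique to Stenodon (autapomorphy; uninformative for grouping).
VI (derived state '1') is unique to Stenodon (autapomorphy; uninformative for grouping).
Most parsimonious ingroup topology: ((((Platyura,Stenodon),Dromis),Dromura),Dromion).
The clade {Dromis, Platyura, Stenodon} is supported by III: its derived state '0' occurs in exactly those taxa and in no other taxon (including the outgroup).

III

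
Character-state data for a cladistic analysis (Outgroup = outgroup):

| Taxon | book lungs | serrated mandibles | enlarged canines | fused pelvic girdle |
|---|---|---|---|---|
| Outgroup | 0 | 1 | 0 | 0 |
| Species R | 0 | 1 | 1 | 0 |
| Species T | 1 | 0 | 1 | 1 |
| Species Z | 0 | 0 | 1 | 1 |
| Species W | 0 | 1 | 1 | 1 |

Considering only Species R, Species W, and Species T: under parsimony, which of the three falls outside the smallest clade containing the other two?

Species R

Character polarity is set by the outgroup: the derived state is whichever differs from the outgroup's state, so for serrated mandibles the derived state is '0', and for the remaining characters it is '1'.
book lungs: derived state '1' in Species T only — an autapomorphy, so it tells us nothing about relationships among taxa.
serrated mandibles: derived state '0' in Species T and Species Z only — synapomorphy for {Species T, Species Z}.
enlarged canines (derived state '1') is shared by all ingroup taxa — unites the whole ingroup.
Only Species T, Species W, and Species Z show the derived state '1' for fused pelvic girdle, supporting them as a clade.
Most parsimonious ingroup topology: (Species R,((Species T,Species Z),Species W)).
Species T and Species W share a more recent common ancestor with each other than either does with Species R, so Species R is the least closely related of the three.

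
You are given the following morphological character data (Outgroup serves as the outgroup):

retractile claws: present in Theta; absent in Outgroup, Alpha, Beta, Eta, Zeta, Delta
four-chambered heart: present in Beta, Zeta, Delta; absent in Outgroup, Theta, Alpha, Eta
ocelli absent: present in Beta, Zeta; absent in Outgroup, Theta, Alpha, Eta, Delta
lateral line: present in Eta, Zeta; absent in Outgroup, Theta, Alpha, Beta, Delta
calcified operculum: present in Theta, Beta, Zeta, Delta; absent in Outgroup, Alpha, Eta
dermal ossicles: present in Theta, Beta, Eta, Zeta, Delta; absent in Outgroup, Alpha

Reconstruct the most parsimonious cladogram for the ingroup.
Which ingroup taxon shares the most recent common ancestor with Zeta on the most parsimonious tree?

The outgroup has state 'absent' for every character, so 'present' is the derived state throughout.
retractile claws: derived state 'present' in Theta only — an autapomorphy, so it tells us nothing about relationships among taxa.
four-chambered heart (derived state 'present') is shared by Beta, Delta, and Zeta — a synapomorphy uniting that clade.
ocelli absent: derived state 'present' in Beta and Zeta only — synapomorphy for {Beta, Zeta}.
lateral line groups Eta and Zeta, which is incompatible with the clades supported by the remaining characters; treating it as convergent (homoplasy) costs fewer steps than any alternative tree.
calcified operculum: derived state 'present' in Beta, Delta, Theta, and Zeta only — synapomorphy for {Beta, Delta, Theta, Zeta}.
Only Beta, Delta, Eta, Theta, and Zeta show the derived state 'present' for dermal ossicles, supporting them as a clade.
Most parsimonious ingroup topology: (((Theta,((Beta,Zeta),Delta)),Eta),Alpha).
Zeta and Beta form a cherry on this tree, so they are sister taxa.

Beta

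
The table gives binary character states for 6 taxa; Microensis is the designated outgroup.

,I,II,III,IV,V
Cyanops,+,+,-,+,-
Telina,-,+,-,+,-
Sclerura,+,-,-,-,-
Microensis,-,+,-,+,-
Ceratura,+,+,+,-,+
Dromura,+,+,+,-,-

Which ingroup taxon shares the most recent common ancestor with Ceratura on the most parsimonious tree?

Dromura

Character polarity is set by the outgroup: the derived state is whichever differs from the outgroup's state, so for II, IV the derived state is '-', and for the remaining characters it is '+'.
I: derived state '+' in Ceratura, Cyanops, Dromura, and Sclerura only — synapomorphy for {Ceratura, Cyanops, Dromura, Sclerura}.
II: derived state '-' in Sclerura only — an autapomorphy, so it tells us nothing about relationships among taxa.
III: derived state '+' in Ceratura and Dromura only — synapomorphy for {Ceratura, Dromura}.
IV: derived state '-' in Ceratura, Dromura, and Sclerura only — synapomorphy for {Ceratura, Dromura, Sclerura}.
V (derived state '+') is unique to Ceratura (autapomorphy; uninformative for grouping).
Most parsimonious ingroup topology: ((((Dromura,Ceratura),Sclerura),Cyanops),Telina).
Ceratura and Dromura form a cherry on this tree, so they are sister taxa.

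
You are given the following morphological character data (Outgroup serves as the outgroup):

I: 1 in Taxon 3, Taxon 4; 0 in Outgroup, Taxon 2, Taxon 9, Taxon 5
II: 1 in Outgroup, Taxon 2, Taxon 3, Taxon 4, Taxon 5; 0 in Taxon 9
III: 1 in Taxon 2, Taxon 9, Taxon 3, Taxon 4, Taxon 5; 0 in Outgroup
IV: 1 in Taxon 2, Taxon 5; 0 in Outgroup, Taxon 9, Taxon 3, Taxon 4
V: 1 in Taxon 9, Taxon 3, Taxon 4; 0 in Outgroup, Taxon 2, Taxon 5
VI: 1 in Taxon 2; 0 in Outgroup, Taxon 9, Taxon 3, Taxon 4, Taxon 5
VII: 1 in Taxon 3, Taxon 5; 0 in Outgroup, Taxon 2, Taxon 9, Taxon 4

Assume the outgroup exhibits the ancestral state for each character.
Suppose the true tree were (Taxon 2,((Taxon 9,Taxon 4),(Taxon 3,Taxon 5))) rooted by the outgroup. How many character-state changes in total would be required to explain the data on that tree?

Map each character onto (Taxon 2,((Taxon 9,Taxon 4),(Taxon 3,Taxon 5))) (rooted by Outgroup) and count the minimum state changes it requires (Fitch parsimony):
I: 2; II: 1; III: 1; IV: 2; V: 2; VI: 1; VII: 1.
Total tree length = 10.

10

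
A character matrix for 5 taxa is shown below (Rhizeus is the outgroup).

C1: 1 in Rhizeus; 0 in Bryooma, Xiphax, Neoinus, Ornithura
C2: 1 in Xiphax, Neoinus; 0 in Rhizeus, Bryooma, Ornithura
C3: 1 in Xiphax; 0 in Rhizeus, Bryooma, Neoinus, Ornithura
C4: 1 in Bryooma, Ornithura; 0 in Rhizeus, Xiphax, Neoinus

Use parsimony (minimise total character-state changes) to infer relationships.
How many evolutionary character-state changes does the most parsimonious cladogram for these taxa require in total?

Character polarity is set by the outgroup: the derived state is whichever differs from the outgroup's state, so for C1 the derived state is '0', and for the remaining characters it is '1'.
C1 (derived state '0') is shared by all ingroup taxa — unites the whole ingroup.
Only Neoinus and Xiphax show the derived state '1' for C2, supporting them as a clade.
C3 (derived state '1') is unique to Xiphax (autapomorphy; uninformative for grouping).
C4: derived state '1' in Bryooma and Ornithura only — synapomorphy for {Bryooma, Ornithura}.
Most parsimonious ingroup topology: ((Bryooma,Ornithura),(Xiphax,Neoinus)).
Changes per character on this tree: C1: 1; C2: 1; C3: 1; C4: 1.
Total = 4.

4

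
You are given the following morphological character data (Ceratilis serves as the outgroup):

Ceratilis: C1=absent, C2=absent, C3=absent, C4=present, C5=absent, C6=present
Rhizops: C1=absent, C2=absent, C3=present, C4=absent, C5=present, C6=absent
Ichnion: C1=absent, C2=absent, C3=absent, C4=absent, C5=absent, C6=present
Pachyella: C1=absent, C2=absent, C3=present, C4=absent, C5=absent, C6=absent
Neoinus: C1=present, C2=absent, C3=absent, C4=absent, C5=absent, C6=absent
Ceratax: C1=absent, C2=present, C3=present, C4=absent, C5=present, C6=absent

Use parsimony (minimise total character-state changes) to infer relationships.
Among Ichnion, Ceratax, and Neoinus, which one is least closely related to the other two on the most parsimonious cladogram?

Ichnion

Character polarity is set by the outgroup: the derived state is whichever differs from the outgroup's state, so for C4, C6 the derived state is 'absent', and for the remaining characters it is 'present'.
C1 (derived state 'present') is unique to Neoinus (autapomorphy; uninformative for grouping).
C2: derived state 'present' in Ceratax only — an autapomorphy, so it tells us nothing about relationships among taxa.
C3 (derived state 'present') is shared by Ceratax, Pachyella, and Rhizops — a synapomorphy uniting that clade.
All ingroup taxa share the derived state 'absent' for C4; it defines the ingroup but does not resolve relationships within it.
Only Ceratax and Rhizops show the derived state 'present' for C5, supporting them as a clade.
Only Ceratax, Neoinus, Pachyella, and Rhizops show the derived state 'absent' for C6, supporting them as a clade.
Most parsimonious ingroup topology: ((((Rhizops,Ceratax),Pachyella),Neoinus),Ichnion).
Neoinus and Ceratax share a more recent common ancestor with each other than either does with Ichnion, so Ichnion is the least closely related of the three.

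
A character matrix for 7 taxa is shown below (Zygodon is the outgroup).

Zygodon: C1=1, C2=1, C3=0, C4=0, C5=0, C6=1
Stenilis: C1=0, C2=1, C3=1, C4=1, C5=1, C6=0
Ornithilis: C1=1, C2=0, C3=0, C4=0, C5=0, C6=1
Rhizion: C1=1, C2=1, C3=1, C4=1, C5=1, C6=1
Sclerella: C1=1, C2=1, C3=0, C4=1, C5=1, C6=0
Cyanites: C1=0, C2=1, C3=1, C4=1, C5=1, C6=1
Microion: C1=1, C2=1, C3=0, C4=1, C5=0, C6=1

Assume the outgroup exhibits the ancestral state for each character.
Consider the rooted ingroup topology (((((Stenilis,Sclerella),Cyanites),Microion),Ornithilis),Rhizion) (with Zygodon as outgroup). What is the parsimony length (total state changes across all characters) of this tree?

11

Map each character onto (((((Stenilis,Sclerella),Cyanites),Microion),Ornithilis),Rhizion) (rooted by Zygodon) and count the minimum state changes it requires (Fitch parsimony):
C1: 2; C2: 1; C3: 3; C4: 2; C5: 2; C6: 1.
Total tree length = 11.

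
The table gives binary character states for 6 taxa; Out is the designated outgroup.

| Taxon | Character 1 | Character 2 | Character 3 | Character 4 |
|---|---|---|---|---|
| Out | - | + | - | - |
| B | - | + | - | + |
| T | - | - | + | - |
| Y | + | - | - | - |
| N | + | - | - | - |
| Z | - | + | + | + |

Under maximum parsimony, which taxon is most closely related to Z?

Character polarity is set by the outgroup: the derived state is whichever differs from the outgroup's state, so for Character 2 the derived state is '-', and for the remaining characters it is '+'.
Character 1 (derived state '+') is shared by N and Y — a synapomorphy uniting that clade.
Only N, T, and Y show the derived state '-' for Character 2, supporting them as a clade.
Character 3 groups T and Z, which is incompatible with the clades supported by the remaining characters; treating it as convergent (homoplasy) costs fewer steps than any alternative tree.
Character 4: derived state '+' in B and Z only — synapomorphy for {B, Z}.
Most parsimonious ingroup topology: ((B,Z),(T,(Y,N))).
Z and B form a cherry on this tree, so they are sister taxa.

B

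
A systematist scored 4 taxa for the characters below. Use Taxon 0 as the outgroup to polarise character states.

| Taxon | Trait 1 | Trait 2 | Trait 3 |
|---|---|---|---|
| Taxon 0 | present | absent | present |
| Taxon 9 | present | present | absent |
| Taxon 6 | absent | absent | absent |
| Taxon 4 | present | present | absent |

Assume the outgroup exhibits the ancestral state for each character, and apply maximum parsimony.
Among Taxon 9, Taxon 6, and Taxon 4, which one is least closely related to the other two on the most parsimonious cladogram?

Character polarity is set by the outgroup: the derived state is whichever differs from the outgroup's state, so for Trait 1, Trait 3 the derived state is 'absent', and for the remaining characters it is 'present'.
Trait 1: derived state 'absent' in Taxon 6 only — an autapomorphy, so it tells us nothing about relationships among taxa.
Trait 2: derived state 'present' in Taxon 4 and Taxon 9 only — synapomorphy for {Taxon 4, Taxon 9}.
All ingroup taxa share the derived state 'absent' for Trait 3; it defines the ingroup but does not resolve relationships within it.
Most parsimonious ingroup topology: ((Taxon 9,Taxon 4),Taxon 6).
Taxon 9 and Taxon 4 share a more recent common ancestor with each other than either does with Taxon 6, so Taxon 6 is the least closely related of the three.

Taxon 6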